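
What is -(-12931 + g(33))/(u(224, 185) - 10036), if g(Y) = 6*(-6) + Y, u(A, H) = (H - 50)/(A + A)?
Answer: -5794432/4495993 ≈ -1.2888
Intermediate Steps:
u(A, H) = (-50 + H)/(2*A) (u(A, H) = (-50 + H)/((2*A)) = (-50 + H)*(1/(2*A)) = (-50 + H)/(2*A))
g(Y) = -36 + Y
-(-12931 + g(33))/(u(224, 185) - 10036) = -(-12931 + (-36 + 33))/((½)*(-50 + 185)/224 - 10036) = -(-12931 - 3)/((½)*(1/224)*135 - 10036) = -(-12934)/(135/448 - 10036) = -(-12934)/(-4495993/448) = -(-12934)*(-448)/4495993 = -1*5794432/4495993 = -5794432/4495993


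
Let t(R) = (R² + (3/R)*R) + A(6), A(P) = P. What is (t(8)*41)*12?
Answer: 35916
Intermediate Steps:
t(R) = 9 + R² (t(R) = (R² + (3/R)*R) + 6 = (R² + 3) + 6 = (3 + R²) + 6 = 9 + R²)
(t(8)*41)*12 = ((9 + 8²)*41)*12 = ((9 + 64)*41)*12 = (73*41)*12 = 2993*12 = 35916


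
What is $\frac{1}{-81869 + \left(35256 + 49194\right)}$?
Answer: $\frac{1}{2581} \approx 0.00038745$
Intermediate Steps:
$\frac{1}{-81869 + \left(35256 + 49194\right)} = \frac{1}{-81869 + 84450} = \frac{1}{2581}$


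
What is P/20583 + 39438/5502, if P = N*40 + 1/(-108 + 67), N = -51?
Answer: 781467946/110551293 ≈ 7.0688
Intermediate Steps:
P = -83641/41 (P = -51*40 + 1/(-108 + 67) = -2040 + 1/(-41) = -2040 - 1/41 = -83641/41 ≈ -2040.0)
P/20583 + 39438/5502 = -83641/41/20583 + 39438/5502 = -83641/41*1/20583 + 39438*(1/5502) = -83641/843903 + 939/131 = 781467946/110551293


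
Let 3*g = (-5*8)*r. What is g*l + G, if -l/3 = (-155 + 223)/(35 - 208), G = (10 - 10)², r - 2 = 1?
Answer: -8160/173 ≈ -47.168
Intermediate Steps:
r = 3 (r = 2 + 1 = 3)
g = -40 (g = (-5*8*3)/3 = (-40*3)/3 = (⅓)*(-120) = -40)
G = 0 (G = 0² = 0)
l = 204/173 (l = -3*(-155 + 223)/(35 - 208) = -204/(-173) = -204*(-1)/173 = -3*(-68/173) = 204/173 ≈ 1.1792)
g*l + G = -40*204/173 + 0 = -8160/173 + 0 = -8160/173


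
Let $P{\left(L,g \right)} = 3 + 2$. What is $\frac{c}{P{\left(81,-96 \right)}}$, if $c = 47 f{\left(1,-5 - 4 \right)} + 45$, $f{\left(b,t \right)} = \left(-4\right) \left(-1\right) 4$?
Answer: $\frac{797}{5} \approx 159.4$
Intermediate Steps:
$f{\left(b,t \right)} = 16$ ($f{\left(b,t \right)} = 4 \cdot 4 = 16$)
$P{\left(L,g \right)} = 5$
$c = 797$ ($c = 47 \cdot 16 + 45 = 752 + 45 = 797$)
$\frac{c}{P{\left(81,-96 \right)}} = \frac{797}{5}$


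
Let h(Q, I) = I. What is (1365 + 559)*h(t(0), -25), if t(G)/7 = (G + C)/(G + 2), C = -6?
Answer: -48100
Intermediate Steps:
t(G) = 7*(-6 + G)/(2 + G) (t(G) = 7*((G - 6)/(G + 2)) = 7*((-6 + G)/(2 + G)) = 7*(-6 + G)/(2 + G))
(1365 + 559)*h(t(0), -25) = (1365 + 559)*(-25) = 1924*(-25) = -48100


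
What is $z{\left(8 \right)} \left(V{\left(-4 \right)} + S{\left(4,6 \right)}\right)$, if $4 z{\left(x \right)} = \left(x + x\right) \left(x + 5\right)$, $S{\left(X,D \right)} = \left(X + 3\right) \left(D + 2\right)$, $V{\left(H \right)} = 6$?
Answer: $3224$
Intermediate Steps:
$S{\left(X,D \right)} = \left(2 + D\right) \left(3 + X\right)$ ($S{\left(X,D \right)} = \left(3 + X\right) \left(2 + D\right) = \left(2 + D\right) \left(3 + X\right)$)
$z{\left(x \right)} = \frac{x \left(5 + x\right)}{2}$ ($z{\left(x \right)} = \frac{\left(x + x\right) \left(x + 5\right)}{4} = \frac{2 x \left(5 + x\right)}{4} = \frac{x \left(5 + x\right)}{2}$)
$z{\left(8 \right)} \left(V{\left(-4 \right)} + S{\left(4,6 \right)}\right) = \frac{1}{2} \cdot 8 \left(5 + 8\right) \left(6 + \left(6 + 2 \cdot 4 + 3 \cdot 6 + 6 \cdot 4\right)\right) = \frac{1}{2} \cdot 8 \cdot 13 \left(6 + \left(6 + 8 + 18 + 24\right)\right) = 52 \left(6 + 56\right) = 52 \cdot 62 = 3224$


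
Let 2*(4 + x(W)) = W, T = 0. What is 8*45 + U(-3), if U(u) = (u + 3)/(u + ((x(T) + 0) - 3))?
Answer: 360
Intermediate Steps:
x(W) = -4 + W/2
U(u) = (3 + u)/(-7 + u) (U(u) = (u + 3)/(u + (((-4 + (1/2)*0) + 0) - 3)) = (3 + u)/(u + (((-4 + 0) + 0) - 3)) = (3 + u)/(u + ((-4 + 0) - 3)) = (3 + u)/(u + (-4 - 3)) = (3 + u)/(u - 7) = (3 + u)/(-7 + u))
8*45 + U(-3) = 8*45 + (3 - 3)/(-7 - 3) = 360 + 0/(-10) = 360 - 1/10*0 = 360 + 0 = 360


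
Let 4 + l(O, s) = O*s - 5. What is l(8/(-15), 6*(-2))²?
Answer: 169/25 ≈ 6.7600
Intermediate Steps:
l(O, s) = -9 + O*s (l(O, s) = -4 + (O*s - 5) = -4 + (-5 + O*s) = -9 + O*s)
l(8/(-15), 6*(-2))² = (-9 + (8/(-15))*(6*(-2)))² = (-9 + (8*(-1/15))*(-12))² = (-9 - 8/15*(-12))² = (-9 + 32/5)² = (-13/5)² = 169/25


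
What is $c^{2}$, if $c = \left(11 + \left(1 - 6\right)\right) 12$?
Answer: $5184$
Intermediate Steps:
$c = 72$ ($c = \left(11 - 5\right) 12 = 6 \cdot 12 = 72$)
$c^{2} = 72^{2} = 5184$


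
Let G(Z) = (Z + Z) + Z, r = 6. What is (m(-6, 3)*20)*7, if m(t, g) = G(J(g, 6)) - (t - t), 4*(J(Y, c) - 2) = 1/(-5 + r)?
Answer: 945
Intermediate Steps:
J(Y, c) = 9/4 (J(Y, c) = 2 + 1/(4*(-5 + 6)) = 2 + (1/4)/1 = 2 + (1/4)*1 = 2 + 1/4 = 9/4)
G(Z) = 3*Z (G(Z) = 2*Z + Z = 3*Z)
m(t, g) = 27/4 (m(t, g) = 3*(9/4) - (t - t) = 27/4 - 1*0 = 27/4 + 0 = 27/4)
(m(-6, 3)*20)*7 = ((27/4)*20)*7 = 135*7 = 945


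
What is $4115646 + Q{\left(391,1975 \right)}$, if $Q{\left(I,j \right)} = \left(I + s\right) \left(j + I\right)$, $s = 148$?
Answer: $5390920$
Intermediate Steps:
$Q{\left(I,j \right)} = \left(148 + I\right) \left(I + j\right)$ ($Q{\left(I,j \right)} = \left(I + 148\right) \left(j + I\right) = \left(148 + I\right) \left(I + j\right)$)
$4115646 + Q{\left(391,1975 \right)} = 4115646 + \left(391^{2} + 148 \cdot 391 + 148 \cdot 1975 + 391 \cdot 1975\right) = 4115646 + \left(152881 + 57868 + 292300 + 772225\right) = 4115646 + 1275274 = 5390920$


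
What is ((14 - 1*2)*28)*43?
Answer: 14448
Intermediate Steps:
((14 - 1*2)*28)*43 = ((14 - 2)*28)*43 = (12*28)*43 = 336*43 = 14448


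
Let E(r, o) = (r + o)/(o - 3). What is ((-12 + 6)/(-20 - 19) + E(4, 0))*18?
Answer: -276/13 ≈ -21.231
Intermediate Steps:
E(r, o) = (o + r)/(-3 + o)
((-12 + 6)/(-20 - 19) + E(4, 0))*18 = ((-12 + 6)/(-20 - 19) + (0 + 4)/(-3 + 0))*18 = (-6/(-39) + 4/(-3))*18 = (-6*(-1/39) - ⅓*4)*18 = (2/13 - 4/3)*18 = -46/39*18 = -276/13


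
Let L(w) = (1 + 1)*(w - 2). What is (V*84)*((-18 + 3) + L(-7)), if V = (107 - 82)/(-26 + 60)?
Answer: -34650/17 ≈ -2038.2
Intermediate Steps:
L(w) = -4 + 2*w (L(w) = 2*(-2 + w) = -4 + 2*w)
V = 25/34 ≈ 0.73529
(V*84)*((-18 + 3) + L(-7)) = ((25/34)*84)*((-18 + 3) + (-4 + 2*(-7))) = 1050*(-15 + (-4 - 14))/17 = 1050*(-15 - 18)/17 = (1050/17)*(-33) = -34650/17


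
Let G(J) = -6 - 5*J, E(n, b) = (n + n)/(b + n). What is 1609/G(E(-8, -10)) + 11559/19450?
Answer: -70142226/457075 ≈ -153.46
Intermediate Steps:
E(n, b) = 2*n/(b + n) (E(n, b) = (2*n)/(b + n) = 2*n/(b + n))
1609/G(E(-8, -10)) + 11559/19450 = 1609/(-6 - 10*(-8)/(-10 - 8)) + 11559/19450 = 1609/(-6 - 10*(-8)/(-18)) + 11559*(1/19450) = 1609/(-6 - 10*(-8)*(-1)/18) + 11559/19450 = 1609/(-6 - 5*8/9) + 11559/19450 = 1609/(-6 - 40/9) + 11559/19450 = 1609/(-94/9) + 11559/19450 = 1609*(-9/94) + 11559/19450 = -14481/94 + 11559/19450 = -70142226/457075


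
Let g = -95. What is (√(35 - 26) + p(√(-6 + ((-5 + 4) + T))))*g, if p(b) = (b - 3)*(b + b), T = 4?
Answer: 285 + 570*I*√3 ≈ 285.0 + 987.27*I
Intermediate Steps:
p(b) = 2*b*(-3 + b) (p(b) = (-3 + b)*(2*b) = 2*b*(-3 + b))
(√(35 - 26) + p(√(-6 + ((-5 + 4) + T))))*g = (√(35 - 26) + 2*√(-6 + ((-5 + 4) + 4))*(-3 + √(-6 + ((-5 + 4) + 4))))*(-95) = (√9 + 2*√(-6 + (-1 + 4))*(-3 + √(-6 + (-1 + 4))))*(-95) = (3 + 2*√(-6 + 3)*(-3 + √(-6 + 3)))*(-95) = (3 + 2*√(-3)*(-3 + √(-3)))*(-95) = (3 + 2*(I*√3)*(-3 + I*√3))*(-95) = (3 + 2*I*√3*(-3 + I*√3))*(-95) = -285 - 190*I*√3*(-3 + I*√3)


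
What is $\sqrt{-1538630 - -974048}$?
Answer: $i \sqrt{564582} \approx 751.39 i$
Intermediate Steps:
$\sqrt{-1538630 - -974048} = \sqrt{-1538630 + \left(\left(-93007 - 289982\right) + 1357037\right)} = \sqrt{-1538630 + \left(-382989 + 1357037\right)} = \sqrt{-1538630 + 974048} = \sqrt{-564582} = i \sqrt{564582}$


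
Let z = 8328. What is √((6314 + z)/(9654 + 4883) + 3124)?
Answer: √660390179510/14537 ≈ 55.902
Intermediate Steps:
√((6314 + z)/(9654 + 4883) + 3124) = √((6314 + 8328)/(9654 + 4883) + 3124) = √(14642/14537 + 3124) = √(45428230/14537) = √660390179510/14537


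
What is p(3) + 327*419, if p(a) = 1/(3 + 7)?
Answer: 1370131/10 ≈ 1.3701e+5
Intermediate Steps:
p(a) = 1/10
p(3) + 327*419 = 1/10 + 327*419 = 1/10 + 137013 = 1370131/10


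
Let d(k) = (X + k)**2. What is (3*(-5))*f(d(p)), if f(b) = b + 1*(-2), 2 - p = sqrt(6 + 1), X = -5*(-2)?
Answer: -2235 + 360*sqrt(7) ≈ -1282.5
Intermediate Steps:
X = 10
p = 2 - sqrt(7) (p = 2 - sqrt(6 + 1) = 2 - sqrt(7) ≈ -0.64575)
d(k) = (10 + k)**2
f(b) = -2 + b (f(b) = b - 2 = -2 + b)
(3*(-5))*f(d(p)) = (3*(-5))*(-2 + (10 + (2 - sqrt(7)))**2) = -15*(-2 + (12 - sqrt(7))**2) = 30 - 15*(12 - sqrt(7))**2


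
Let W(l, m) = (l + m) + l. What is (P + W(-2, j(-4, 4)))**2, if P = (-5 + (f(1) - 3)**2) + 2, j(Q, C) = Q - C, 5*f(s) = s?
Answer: 32041/625 ≈ 51.266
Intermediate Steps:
f(s) = s/5
W(l, m) = m + 2*l
P = 121/25 (P = (-5 + ((1/5)*1 - 3)**2) + 2 = (-5 + (1/5 - 3)**2) + 2 = (-5 + (-14/5)**2) + 2 = (-5 + 196/25) + 2 = 71/25 + 2 = 121/25 ≈ 4.8400)
(P + W(-2, j(-4, 4)))**2 = (121/25 + ((-4 - 1*4) + 2*(-2)))**2 = (121/25 + ((-4 - 4) - 4))**2 = (121/25 + (-8 - 4))**2 = (121/25 - 12)**2 = (-179/25)**2 = 32041/625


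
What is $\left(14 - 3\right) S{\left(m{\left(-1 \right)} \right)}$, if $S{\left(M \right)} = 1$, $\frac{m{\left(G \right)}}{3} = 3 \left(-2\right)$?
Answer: $11$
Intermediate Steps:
$m{\left(G \right)} = -18$ ($m{\left(G \right)} = 3 \cdot 3 \left(-2\right) = 3 \left(-6\right) = -18$)
$\left(14 - 3\right) S{\left(m{\left(-1 \right)} \right)} = \left(14 - 3\right) 1 = 11 \cdot 1 = 11$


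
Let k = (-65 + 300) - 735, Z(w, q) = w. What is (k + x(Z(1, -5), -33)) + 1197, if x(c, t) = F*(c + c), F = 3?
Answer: 703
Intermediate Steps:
k = -500 (k = 235 - 735 = -500)
x(c, t) = 6*c (x(c, t) = 3*(c + c) = 3*(2*c) = 6*c)
(k + x(Z(1, -5), -33)) + 1197 = (-500 + 6*1) + 1197 = (-500 + 6) + 1197 = -494 + 1197 = 703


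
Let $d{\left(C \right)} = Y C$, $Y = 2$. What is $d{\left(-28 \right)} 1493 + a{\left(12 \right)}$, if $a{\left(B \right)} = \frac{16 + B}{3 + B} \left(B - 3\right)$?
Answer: $- \frac{417956}{5} \approx -83591.0$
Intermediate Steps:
$a{\left(B \right)} = \frac{\left(-3 + B\right) \left(16 + B\right)}{3 + B}$ ($a{\left(B \right)} = \frac{16 + B}{3 + B} \left(-3 + B\right) = \frac{\left(-3 + B\right) \left(16 + B\right)}{3 + B}$)
$d{\left(C \right)} = 2 C$
$d{\left(-28 \right)} 1493 + a{\left(12 \right)} = 2 \left(-28\right) 1493 + \frac{-48 + 12^{2} + 13 \cdot 12}{3 + 12} = \left(-56\right) 1493 + \frac{-48 + 144 + 156}{15} = -83608 + \frac{1}{15} \cdot 252 = -83608 + \frac{84}{5} = - \frac{417956}{5}$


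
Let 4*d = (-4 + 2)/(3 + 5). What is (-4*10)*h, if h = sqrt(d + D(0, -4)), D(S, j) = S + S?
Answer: -10*I ≈ -10.0*I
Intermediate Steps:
D(S, j) = 2*S
d = -1/16 (d = ((-4 + 2)/(3 + 5))/4 = (-2/8)/4 = (-2*1/8)/4 = (1/4)*(-1/4) = -1/16 ≈ -0.062500)
h = I/4 (h = sqrt(-1/16 + 2*0) = sqrt(-1/16 + 0) = sqrt(-1/16) = I/4 ≈ 0.25*I)
(-4*10)*h = (-4*10)*(I/4) = -10*I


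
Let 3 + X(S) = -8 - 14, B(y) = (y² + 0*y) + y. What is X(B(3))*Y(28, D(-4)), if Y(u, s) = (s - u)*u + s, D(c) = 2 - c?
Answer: 15250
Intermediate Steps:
B(y) = y + y² (B(y) = (y² + 0) + y = y² + y = y + y²)
Y(u, s) = s + u*(s - u) (Y(u, s) = u*(s - u) + s = s + u*(s - u))
X(S) = -25 (X(S) = -3 + (-8 - 14) = -3 - 22 = -25)
X(B(3))*Y(28, D(-4)) = -25*((2 - 1*(-4)) - 1*28² + (2 - 1*(-4))*28) = -25*((2 + 4) - 1*784 + (2 + 4)*28) = -25*(6 - 784 + 6*28) = -25*(6 - 784 + 168) = -25*(-610) = 15250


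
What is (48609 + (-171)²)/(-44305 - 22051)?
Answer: -38925/33178 ≈ -1.1732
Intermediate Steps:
(48609 + (-171)²)/(-44305 - 22051) = (48609 + 29241)/(-66356) = 77850*(-1/66356) = -38925/33178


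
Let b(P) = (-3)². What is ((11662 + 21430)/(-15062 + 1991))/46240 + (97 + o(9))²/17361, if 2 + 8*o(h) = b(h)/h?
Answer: 3781070908817/6995360784960 ≈ 0.54051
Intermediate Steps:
b(P) = 9
o(h) = -¼ + 9/(8*h) (o(h) = -¼ + (9/h)/8 = -¼ + 9/(8*h))
((11662 + 21430)/(-15062 + 1991))/46240 + (97 + o(9))²/17361 = ((11662 + 21430)/(-15062 + 1991))/46240 + (97 + (⅛)*(9 - 2*9)/9)²/17361 = (33092/(-13071))*(1/46240) + (97 + (⅛)*(⅑)*(9 - 18))²*(1/17361) = (33092*(-1/13071))*(1/46240) + (97 + (⅛)*(⅑)*(-9))²*(1/17361) = -33092/13071*1/46240 + (97 - ⅛)²*(1/17361) = -8273/151100760 + (775/8)²*(1/17361) = -8273/151100760 + (600625/64)*(1/17361) = -8273/151100760 + 600625/1111104 = 3781070908817/6995360784960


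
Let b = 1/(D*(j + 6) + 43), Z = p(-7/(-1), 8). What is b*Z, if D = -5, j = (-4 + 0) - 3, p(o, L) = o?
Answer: 7/48 ≈ 0.14583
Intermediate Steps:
j = -7 (j = -4 - 3 = -7)
Z = 7 (Z = -7/(-1) = -7*(-1) = 7)
b = 1/48 (b = 1/(-5*(-7 + 6) + 43) = 1/(-5*(-1) + 43) = 1/(5 + 43) = 1/48 ≈ 0.020833)
b*Z = (1/48)*7 = 7/48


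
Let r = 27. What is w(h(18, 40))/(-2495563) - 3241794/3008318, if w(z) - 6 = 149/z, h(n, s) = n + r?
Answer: -182027906343116/168917559593265 ≈ -1.0776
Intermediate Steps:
h(n, s) = 27 + n (h(n, s) = n + 27 = 27 + n)
w(z) = 6 + 149/z
w(h(18, 40))/(-2495563) - 3241794/3008318 = (6 + 149/(27 + 18))/(-2495563) - 3241794/3008318 = (6 + 149/45)*(-1/2495563) - 3241794*1/3008318 = (6 + 149*(1/45))*(-1/2495563) - 1620897/1504159 = (6 + 149/45)*(-1/2495563) - 1620897/1504159 = (419/45)*(-1/2495563) - 1620897/1504159 = -419/112300335 - 1620897/1504159 = -182027906343116/168917559593265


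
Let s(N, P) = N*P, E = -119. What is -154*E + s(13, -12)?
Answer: 18170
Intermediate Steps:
-154*E + s(13, -12) = -154*(-119) + 13*(-12) = 18326 - 156 = 18170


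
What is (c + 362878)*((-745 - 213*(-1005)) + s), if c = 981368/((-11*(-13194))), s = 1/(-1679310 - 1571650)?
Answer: 1826211620560614561349/23591241432 ≈ 7.7411e+10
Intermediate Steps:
s = -1/3250960 (s = 1/(-3250960) = -1/3250960 ≈ -3.0760e-7)
c = 490684/72567 (c = 981368/145134 = 981368*(1/145134) = 490684/72567 ≈ 6.7618)
(c + 362878)*((-745 - 213*(-1005)) + s) = (490684/72567 + 362878)*((-745 - 213*(-1005)) - 1/3250960) = 26333458510*((-745 + 214065) - 1/3250960)/72567 = 26333458510*(213320 - 1/3250960)/72567 = (26333458510/72567)*(693494787199/3250960) = 1826211620560614561349/23591241432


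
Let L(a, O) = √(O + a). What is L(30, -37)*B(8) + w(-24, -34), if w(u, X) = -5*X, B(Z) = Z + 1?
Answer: 170 + 9*I*√7 ≈ 170.0 + 23.812*I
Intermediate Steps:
B(Z) = 1 + Z
L(30, -37)*B(8) + w(-24, -34) = √(-37 + 30)*(1 + 8) - 5*(-34) = √(-7)*9 + 170 = (I*√7)*9 + 170 = 9*I*√7 + 170 = 170 + 9*I*√7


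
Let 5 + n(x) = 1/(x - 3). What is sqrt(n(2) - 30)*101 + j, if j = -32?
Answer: -32 + 606*I ≈ -32.0 + 606.0*I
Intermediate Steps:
n(x) = -5 + 1/(-3 + x) (n(x) = -5 + 1/(x - 3) = -5 + 1/(-3 + x))
sqrt(n(2) - 30)*101 + j = sqrt((16 - 5*2)/(-3 + 2) - 30)*101 - 32 = sqrt((16 - 10)/(-1) - 30)*101 - 32 = sqrt(-1*6 - 30)*101 - 32 = sqrt(-6 - 30)*101 - 32 = sqrt(-36)*101 - 32 = (6*I)*101 - 32 = 606*I - 32 = -32 + 606*I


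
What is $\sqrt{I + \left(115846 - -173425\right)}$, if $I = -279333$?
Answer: $\sqrt{9938} \approx 99.689$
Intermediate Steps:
$\sqrt{I + \left(115846 - -173425\right)} = \sqrt{-279333 + \left(115846 - -173425\right)} = \sqrt{-279333 + \left(115846 + 173425\right)} = \sqrt{-279333 + 289271} = \sqrt{9938}$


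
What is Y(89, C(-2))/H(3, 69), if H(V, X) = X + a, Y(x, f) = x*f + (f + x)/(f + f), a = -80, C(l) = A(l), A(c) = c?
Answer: 799/44 ≈ 18.159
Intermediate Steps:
C(l) = l
Y(x, f) = f*x + (f + x)/(2*f) (Y(x, f) = f*x + (f + x)/((2*f)) = f*x + (f + x)*(1/(2*f)) = f*x + (f + x)/(2*f))
H(V, X) = -80 + X (H(V, X) = X - 80 = -80 + X)
Y(89, C(-2))/H(3, 69) = (½ - 2*89 + (½)*89/(-2))/(-80 + 69) = (½ - 178 + (½)*89*(-½))/(-11) = (½ - 178 - 89/4)*(-1/11) = -799/4*(-1/11) = 799/44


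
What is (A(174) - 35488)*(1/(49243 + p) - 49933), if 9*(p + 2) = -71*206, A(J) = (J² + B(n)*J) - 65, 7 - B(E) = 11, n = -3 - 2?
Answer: 127812867844530/428543 ≈ 2.9825e+8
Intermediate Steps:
n = -5
B(E) = -4 (B(E) = 7 - 1*11 = 7 - 11 = -4)
A(J) = -65 + J² - 4*J (A(J) = (J² - 4*J) - 65 = -65 + J² - 4*J)
p = -14644/9 (p = -2 + (-71*206)/9 = -2 + (⅑)*(-14626) = -2 - 14626/9 = -14644/9 ≈ -1627.1)
(A(174) - 35488)*(1/(49243 + p) - 49933) = ((-65 + 174² - 4*174) - 35488)*(1/(49243 - 14644/9) - 49933) = ((-65 + 30276 - 696) - 35488)*(1/(428543/9) - 49933) = (29515 - 35488)*(9/428543 - 49933) = -5973*(-21398437610/428543) = 127812867844530/428543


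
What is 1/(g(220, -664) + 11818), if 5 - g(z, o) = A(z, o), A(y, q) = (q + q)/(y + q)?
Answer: 111/1312021 ≈ 8.4602e-5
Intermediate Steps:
A(y, q) = 2*q/(q + y) (A(y, q) = (2*q)/(q + y) = 2*q/(q + y))
g(z, o) = 5 - 2*o/(o + z)
1/(g(220, -664) + 11818) = 1/((3*(-664) + 5*220)/(-664 + 220) + 11818) = 1/((-1992 + 1100)/(-444) + 11818) = 1/(-1/444*(-892) + 11818) = 1/(223/111 + 11818) = 1/(1312021/111) = 111/1312021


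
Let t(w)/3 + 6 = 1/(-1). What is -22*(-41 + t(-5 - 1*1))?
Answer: 1364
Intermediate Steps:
t(w) = -21 (t(w) = -18 + 3/(-1) = -18 + 3*(-1) = -18 - 3 = -21)
-22*(-41 + t(-5 - 1*1)) = -22*(-41 - 21) = -22*(-62) = 1364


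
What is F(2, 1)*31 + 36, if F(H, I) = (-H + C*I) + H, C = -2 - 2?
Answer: -88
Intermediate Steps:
C = -4
F(H, I) = -4*I (F(H, I) = (-H - 4*I) + H = -4*I)
F(2, 1)*31 + 36 = -4*1*31 + 36 = -4*31 + 36 = -124 + 36 = -88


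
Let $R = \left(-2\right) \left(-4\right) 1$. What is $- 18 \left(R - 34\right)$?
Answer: $468$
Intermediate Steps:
$R = 8$ ($R = 8 \cdot 1 = 8$)
$- 18 \left(R - 34\right) = - 18 \left(8 - 34\right) = \left(-18\right) \left(-26\right) = 468$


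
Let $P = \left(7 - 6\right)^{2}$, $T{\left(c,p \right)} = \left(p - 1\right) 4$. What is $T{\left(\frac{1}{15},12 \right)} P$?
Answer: $44$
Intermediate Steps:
$T{\left(c,p \right)} = -4 + 4 p$ ($T{\left(c,p \right)} = \left(-1 + p\right) 4 = -4 + 4 p$)
$P = 1$ ($P = 1^{2} = 1$)
$T{\left(\frac{1}{15},12 \right)} P = \left(-4 + 4 \cdot 12\right) 1 = \left(-4 + 48\right) 1 = 44 \cdot 1 = 44$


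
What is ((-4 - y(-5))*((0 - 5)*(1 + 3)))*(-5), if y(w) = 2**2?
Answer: -800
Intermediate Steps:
y(w) = 4
((-4 - y(-5))*((0 - 5)*(1 + 3)))*(-5) = ((-4 - 1*4)*((0 - 5)*(1 + 3)))*(-5) = ((-4 - 4)*(-5*4))*(-5) = -8*(-20)*(-5) = 160*(-5) = -800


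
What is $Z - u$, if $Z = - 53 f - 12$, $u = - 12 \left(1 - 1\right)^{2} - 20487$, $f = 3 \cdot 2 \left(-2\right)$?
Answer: $21111$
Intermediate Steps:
$f = -12$ ($f = 6 \left(-2\right) = -12$)
$u = -20487$ ($u = - 12 \cdot 0^{2} - 20487 = \left(-12\right) 0 - 20487 = 0 - 20487 = -20487$)
$Z = 624$ ($Z = \left(-53\right) \left(-12\right) - 12 = 636 - 12 = 624$)
$Z - u = 624 - -20487 = 624 + 20487 = 21111$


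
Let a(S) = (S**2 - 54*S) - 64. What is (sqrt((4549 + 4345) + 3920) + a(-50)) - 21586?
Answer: -16450 + sqrt(12814) ≈ -16337.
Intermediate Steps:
a(S) = -64 + S**2 - 54*S
(sqrt((4549 + 4345) + 3920) + a(-50)) - 21586 = (sqrt((4549 + 4345) + 3920) + (-64 + (-50)**2 - 54*(-50))) - 21586 = (sqrt(8894 + 3920) + (-64 + 2500 + 2700)) - 21586 = (sqrt(12814) + 5136) - 21586 = (5136 + sqrt(12814)) - 21586 = -16450 + sqrt(12814)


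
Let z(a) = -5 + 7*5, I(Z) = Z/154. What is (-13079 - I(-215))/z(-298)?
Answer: -671317/1540 ≈ -435.92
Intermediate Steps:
I(Z) = Z/154 (I(Z) = Z*(1/154) = Z/154)
z(a) = 30 (z(a) = -5 + 35 = 30)
(-13079 - I(-215))/z(-298) = (-13079 - (-215)/154)/30 = (-13079 - 1*(-215/154))*(1/30) = (-13079 + 215/154)*(1/30) = -2013951/154*1/30 = -671317/1540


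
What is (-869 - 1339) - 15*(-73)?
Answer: -1113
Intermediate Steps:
(-869 - 1339) - 15*(-73) = -2208 + 1095 = -1113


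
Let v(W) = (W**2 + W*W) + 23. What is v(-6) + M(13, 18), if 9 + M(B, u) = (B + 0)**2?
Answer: 255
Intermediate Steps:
M(B, u) = -9 + B**2 (M(B, u) = -9 + (B + 0)**2 = -9 + B**2)
v(W) = 23 + 2*W**2 (v(W) = (W**2 + W**2) + 23 = 2*W**2 + 23 = 23 + 2*W**2)
v(-6) + M(13, 18) = (23 + 2*(-6)**2) + (-9 + 13**2) = (23 + 2*36) + (-9 + 169) = (23 + 72) + 160 = 95 + 160 = 255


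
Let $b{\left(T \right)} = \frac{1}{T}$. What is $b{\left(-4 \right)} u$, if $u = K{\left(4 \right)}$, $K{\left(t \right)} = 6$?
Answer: $- \frac{3}{2} \approx -1.5$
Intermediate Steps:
$u = 6$
$b{\left(-4 \right)} u = \frac{1}{-4} \cdot 6 = \left(- \frac{1}{4}\right) 6 = - \frac{3}{2}$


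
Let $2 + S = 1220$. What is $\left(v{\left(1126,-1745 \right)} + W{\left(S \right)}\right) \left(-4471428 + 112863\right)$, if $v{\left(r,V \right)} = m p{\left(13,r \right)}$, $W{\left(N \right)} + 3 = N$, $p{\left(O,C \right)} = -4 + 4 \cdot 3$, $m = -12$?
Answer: $-4877234235$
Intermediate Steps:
$S = 1218$ ($S = -2 + 1220 = 1218$)
$p{\left(O,C \right)} = 8$ ($p{\left(O,C \right)} = -4 + 12 = 8$)
$W{\left(N \right)} = -3 + N$
$v{\left(r,V \right)} = -96$ ($v{\left(r,V \right)} = \left(-12\right) 8 = -96$)
$\left(v{\left(1126,-1745 \right)} + W{\left(S \right)}\right) \left(-4471428 + 112863\right) = \left(-96 + \left(-3 + 1218\right)\right) \left(-4471428 + 112863\right) = \left(-96 + 1215\right) \left(-4358565\right) = 1119 \left(-4358565\right) = -4877234235$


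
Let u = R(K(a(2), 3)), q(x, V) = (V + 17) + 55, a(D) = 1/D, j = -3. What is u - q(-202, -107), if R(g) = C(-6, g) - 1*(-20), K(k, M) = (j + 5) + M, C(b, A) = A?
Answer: 60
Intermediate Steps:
q(x, V) = 72 + V (q(x, V) = (17 + V) + 55 = 72 + V)
K(k, M) = 2 + M (K(k, M) = (-3 + 5) + M = 2 + M)
R(g) = 20 + g (R(g) = g - 1*(-20) = g + 20 = 20 + g)
u = 25 (u = 20 + (2 + 3) = 20 + 5 = 25)
u - q(-202, -107) = 25 - (72 - 107) = 25 - 1*(-35) = 25 + 35 = 60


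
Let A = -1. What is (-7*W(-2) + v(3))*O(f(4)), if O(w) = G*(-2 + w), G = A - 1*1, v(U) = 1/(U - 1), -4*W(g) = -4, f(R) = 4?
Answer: 26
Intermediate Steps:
W(g) = 1 (W(g) = -¼*(-4) = 1)
v(U) = 1/(-1 + U)
G = -2 (G = -1 - 1*1 = -1 - 1 = -2)
O(w) = 4 - 2*w (O(w) = -2*(-2 + w) = 4 - 2*w)
(-7*W(-2) + v(3))*O(f(4)) = (-7*1 + 1/(-1 + 3))*(4 - 2*4) = (-7 + 1/2)*(4 - 8) = (-7 + ½)*(-4) = -13/2*(-4) = 26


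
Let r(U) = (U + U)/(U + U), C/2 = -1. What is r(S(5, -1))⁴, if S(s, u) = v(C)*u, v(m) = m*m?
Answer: 1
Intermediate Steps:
C = -2 (C = 2*(-1) = -2)
v(m) = m²
S(s, u) = 4*u (S(s, u) = (-2)²*u = 4*u)
r(U) = 1 (r(U) = (2*U)/((2*U)) = (2*U)*(1/(2*U)) = 1)
r(S(5, -1))⁴ = 1⁴ = 1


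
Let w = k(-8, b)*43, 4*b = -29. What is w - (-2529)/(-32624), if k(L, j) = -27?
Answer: -37878993/32624 ≈ -1161.1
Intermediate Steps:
b = -29/4 (b = (1/4)*(-29) = -29/4 ≈ -7.2500)
w = -1161 (w = -27*43 = -1161)
w - (-2529)/(-32624) = -1161 - (-2529)/(-32624) = -1161 - (-2529)*(-1)/32624 = -1161 - 1*2529/32624 = -1161 - 2529/32624 = -37878993/32624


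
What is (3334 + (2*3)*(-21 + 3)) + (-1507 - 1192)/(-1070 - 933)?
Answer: 6464377/2003 ≈ 3227.3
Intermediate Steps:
(3334 + (2*3)*(-21 + 3)) + (-1507 - 1192)/(-1070 - 933) = (3334 + 6*(-18)) - 2699/(-2003) = (3334 - 108) - 2699*(-1/2003) = 3226 + 2699/2003 = 6464377/2003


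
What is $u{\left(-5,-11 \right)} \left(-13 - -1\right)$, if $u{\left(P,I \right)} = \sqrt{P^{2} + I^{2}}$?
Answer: $- 12 \sqrt{146} \approx -145.0$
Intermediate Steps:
$u{\left(P,I \right)} = \sqrt{I^{2} + P^{2}}$
$u{\left(-5,-11 \right)} \left(-13 - -1\right) = \sqrt{\left(-11\right)^{2} + \left(-5\right)^{2}} \left(-13 - -1\right) = \sqrt{121 + 25} \left(-13 + 1\right) = \sqrt{146} \left(-12\right) = - 12 \sqrt{146}$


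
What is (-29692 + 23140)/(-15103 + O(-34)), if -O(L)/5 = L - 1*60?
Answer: 6552/14633 ≈ 0.44775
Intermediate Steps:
O(L) = 300 - 5*L (O(L) = -5*(L - 1*60) = -5*(L - 60) = -5*(-60 + L) = 300 - 5*L)
(-29692 + 23140)/(-15103 + O(-34)) = (-29692 + 23140)/(-15103 + (300 - 5*(-34))) = -6552/(-15103 + (300 + 170)) = -6552/(-15103 + 470) = -6552/(-14633) = -6552*(-1/14633) = 6552/14633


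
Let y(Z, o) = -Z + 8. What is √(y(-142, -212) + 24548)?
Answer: √24698 ≈ 157.16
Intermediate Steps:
y(Z, o) = 8 - Z
√(y(-142, -212) + 24548) = √((8 - 1*(-142)) + 24548) = √((8 + 142) + 24548) = √(150 + 24548) = √24698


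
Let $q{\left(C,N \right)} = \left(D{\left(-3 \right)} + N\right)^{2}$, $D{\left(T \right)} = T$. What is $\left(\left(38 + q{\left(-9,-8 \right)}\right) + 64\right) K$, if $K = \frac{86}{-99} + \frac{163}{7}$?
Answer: $\frac{3464305}{693} \approx 4999.0$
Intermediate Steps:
$q{\left(C,N \right)} = \left(-3 + N\right)^{2}$
$K = \frac{15535}{693}$ ($K = 86 \left(- \frac{1}{99}\right) + 163 \cdot \frac{1}{7} = - \frac{86}{99} + \frac{163}{7} = \frac{15535}{693} \approx 22.417$)
$\left(\left(38 + q{\left(-9,-8 \right)}\right) + 64\right) K = \left(\left(38 + \left(-3 - 8\right)^{2}\right) + 64\right) \frac{15535}{693} = \left(\left(38 + \left(-11\right)^{2}\right) + 64\right) \frac{15535}{693} = \left(\left(38 + 121\right) + 64\right) \frac{15535}{693} = \left(159 + 64\right) \frac{15535}{693} = 223 \cdot \frac{15535}{693} = \frac{3464305}{693}$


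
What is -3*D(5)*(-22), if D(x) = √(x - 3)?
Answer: 66*√2 ≈ 93.338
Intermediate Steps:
D(x) = √(-3 + x)
-3*D(5)*(-22) = -3*√(-3 + 5)*(-22) = -3*√2*(-22) = 66*√2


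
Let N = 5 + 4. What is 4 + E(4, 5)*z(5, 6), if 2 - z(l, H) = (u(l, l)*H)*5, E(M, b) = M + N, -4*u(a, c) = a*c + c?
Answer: 2955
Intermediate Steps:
u(a, c) = -c/4 - a*c/4 (u(a, c) = -(a*c + c)/4 = -(c + a*c)/4 = -c/4 - a*c/4)
N = 9
E(M, b) = 9 + M (E(M, b) = M + 9 = 9 + M)
z(l, H) = 2 + 5*H*l*(1 + l)/4 (z(l, H) = 2 - (-l*(1 + l)/4)*H*5 = 2 - (-H*l*(1 + l)/4)*5 = 2 - (-5)*H*l*(1 + l)/4 = 2 + 5*H*l*(1 + l)/4)
4 + E(4, 5)*z(5, 6) = 4 + (9 + 4)*(2 + (5/4)*6*5*(1 + 5)) = 4 + 13*(2 + (5/4)*6*5*6) = 4 + 13*(2 + 225) = 4 + 13*227 = 4 + 2951 = 2955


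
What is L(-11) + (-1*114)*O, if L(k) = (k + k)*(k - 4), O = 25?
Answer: -2520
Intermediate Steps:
L(k) = 2*k*(-4 + k) (L(k) = (2*k)*(-4 + k) = 2*k*(-4 + k))
L(-11) + (-1*114)*O = 2*(-11)*(-4 - 11) - 1*114*25 = 2*(-11)*(-15) - 114*25 = 330 - 2850 = -2520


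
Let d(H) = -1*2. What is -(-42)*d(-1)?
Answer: -84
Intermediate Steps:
d(H) = -2
-(-42)*d(-1) = -(-42)*(-2) = -1*84 = -84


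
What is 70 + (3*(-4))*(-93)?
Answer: 1186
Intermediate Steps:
70 + (3*(-4))*(-93) = 70 - 12*(-93) = 70 + 1116 = 1186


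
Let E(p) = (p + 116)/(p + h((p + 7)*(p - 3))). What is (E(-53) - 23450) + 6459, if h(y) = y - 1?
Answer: -42851239/2522 ≈ -16991.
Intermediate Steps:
h(y) = -1 + y
E(p) = (116 + p)/(-1 + p + (-3 + p)*(7 + p)) (E(p) = (p + 116)/(p + (-1 + (p + 7)*(p - 3))) = (116 + p)/(p + (-1 + (7 + p)*(-3 + p))) = (116 + p)/(p + (-1 + (-3 + p)*(7 + p))) = (116 + p)/(-1 + p + (-3 + p)*(7 + p)))
(E(-53) - 23450) + 6459 = ((116 - 53)/(-22 + (-53)² + 5*(-53)) - 23450) + 6459 = (63/(-22 + 2809 - 265) - 23450) + 6459 = (63/2522 - 23450) + 6459 = -59140837/2522 + 6459 = -42851239/2522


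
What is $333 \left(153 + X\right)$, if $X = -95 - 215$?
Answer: $-52281$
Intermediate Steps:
$X = -310$
$333 \left(153 + X\right) = 333 \left(153 - 310\right) = 333 \left(-157\right) = -52281$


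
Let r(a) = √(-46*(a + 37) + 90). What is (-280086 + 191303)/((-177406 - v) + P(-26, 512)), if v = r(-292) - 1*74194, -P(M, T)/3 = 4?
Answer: 763711366/887931863 - 88783*√2955/5327591178 ≈ 0.85920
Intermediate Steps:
P(M, T) = -12 (P(M, T) = -3*4 = -12)
r(a) = √(-1612 - 46*a) (r(a) = √(-46*(37 + a) + 90) = √((-1702 - 46*a) + 90) = √(-1612 - 46*a))
v = -74194 + 2*√2955 (v = √(-1612 - 46*(-292)) - 1*74194 = √(-1612 + 13432) - 74194 = √11820 - 74194 = 2*√2955 - 74194 = -74194 + 2*√2955 ≈ -74085.)
(-280086 + 191303)/((-177406 - v) + P(-26, 512)) = (-280086 + 191303)/((-177406 - (-74194 + 2*√2955)) - 12) = -88783/((-177406 + (74194 - 2*√2955)) - 12) = -88783/((-103212 - 2*√2955) - 12) = -88783/(-103224 - 2*√2955)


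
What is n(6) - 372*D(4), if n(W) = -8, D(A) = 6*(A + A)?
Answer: -17864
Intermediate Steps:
D(A) = 12*A (D(A) = 6*(2*A) = 12*A)
n(6) - 372*D(4) = -8 - 4464*4 = -8 - 372*48 = -8 - 17856 = -17864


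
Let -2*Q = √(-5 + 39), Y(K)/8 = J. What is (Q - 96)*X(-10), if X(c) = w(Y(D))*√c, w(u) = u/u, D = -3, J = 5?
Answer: I*(-√85 - 96*√10) ≈ -312.8*I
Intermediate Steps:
Y(K) = 40 (Y(K) = 8*5 = 40)
Q = -√34/2 (Q = -√(-5 + 39)/2 = -√34/2 ≈ -2.9155)
w(u) = 1
X(c) = √c (X(c) = 1*√c = √c)
(Q - 96)*X(-10) = (-√34/2 - 96)*√(-10) = (-96 - √34/2)*(I*√10) = I*√10*(-96 - √34/2)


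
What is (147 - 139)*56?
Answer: 448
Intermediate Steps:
(147 - 139)*56 = 8*56 = 448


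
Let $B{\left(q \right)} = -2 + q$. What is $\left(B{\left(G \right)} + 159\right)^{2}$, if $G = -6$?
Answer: $22801$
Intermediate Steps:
$\left(B{\left(G \right)} + 159\right)^{2} = \left(\left(-2 - 6\right) + 159\right)^{2} = \left(-8 + 159\right)^{2} = 151^{2} = 22801$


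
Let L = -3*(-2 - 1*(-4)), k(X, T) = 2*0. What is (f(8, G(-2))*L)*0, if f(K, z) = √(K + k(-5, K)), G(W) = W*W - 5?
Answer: 0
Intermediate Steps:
k(X, T) = 0
G(W) = -5 + W² (G(W) = W² - 5 = -5 + W²)
L = -6 (L = -3*(-2 + 4) = -3*2 = -6)
f(K, z) = √K (f(K, z) = √(K + 0) = √K)
(f(8, G(-2))*L)*0 = (√8*(-6))*0 = ((2*√2)*(-6))*0 = -12*√2*0 = 0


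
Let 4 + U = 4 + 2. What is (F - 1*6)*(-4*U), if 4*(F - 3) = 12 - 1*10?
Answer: 20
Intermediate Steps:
U = 2 (U = -4 + (4 + 2) = -4 + 6 = 2)
F = 7/2 (F = 3 + (12 - 1*10)/4 = 3 + (12 - 10)/4 = 3 + (¼)*2 = 3 + ½ = 7/2 ≈ 3.5000)
(F - 1*6)*(-4*U) = (7/2 - 1*6)*(-4*2) = (7/2 - 6)*(-8) = -5/2*(-8) = 20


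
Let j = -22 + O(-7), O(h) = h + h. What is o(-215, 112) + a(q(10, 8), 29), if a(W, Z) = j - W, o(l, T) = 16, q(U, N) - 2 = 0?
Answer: -22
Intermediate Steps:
O(h) = 2*h
q(U, N) = 2 (q(U, N) = 2 + 0 = 2)
j = -36 (j = -22 + 2*(-7) = -22 - 14 = -36)
a(W, Z) = -36 - W
o(-215, 112) + a(q(10, 8), 29) = 16 + (-36 - 1*2) = 16 + (-36 - 2) = 16 - 38 = -22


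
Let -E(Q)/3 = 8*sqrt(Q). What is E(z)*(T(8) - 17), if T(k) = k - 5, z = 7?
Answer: 336*sqrt(7) ≈ 888.97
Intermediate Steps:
T(k) = -5 + k
E(Q) = -24*sqrt(Q)
E(z)*(T(8) - 17) = (-24*sqrt(7))*((-5 + 8) - 17) = (-24*sqrt(7))*(3 - 17) = -24*sqrt(7)*(-14) = 336*sqrt(7)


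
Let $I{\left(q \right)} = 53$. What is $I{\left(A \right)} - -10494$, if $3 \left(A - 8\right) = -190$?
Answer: $10547$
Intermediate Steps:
$A = - \frac{166}{3}$ ($A = 8 + \frac{1}{3} \left(-190\right) = 8 - \frac{190}{3} = - \frac{166}{3} \approx -55.333$)
$I{\left(A \right)} - -10494 = 53 - -10494 = 53 + 10494 = 10547$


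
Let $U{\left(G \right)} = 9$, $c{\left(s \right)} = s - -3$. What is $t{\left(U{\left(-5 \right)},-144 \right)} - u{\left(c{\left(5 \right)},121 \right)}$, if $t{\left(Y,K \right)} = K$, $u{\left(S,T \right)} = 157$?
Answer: $-301$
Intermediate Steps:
$c{\left(s \right)} = 3 + s$ ($c{\left(s \right)} = s + 3 = 3 + s$)
$t{\left(U{\left(-5 \right)},-144 \right)} - u{\left(c{\left(5 \right)},121 \right)} = -144 - 157 = -301$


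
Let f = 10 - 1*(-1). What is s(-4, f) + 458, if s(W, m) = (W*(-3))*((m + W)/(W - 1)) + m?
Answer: 2261/5 ≈ 452.20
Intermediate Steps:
f = 11 (f = 10 + 1 = 11)
s(W, m) = m - 3*W*(W + m)/(-1 + W) (s(W, m) = (-3*W)*((W + m)/(-1 + W)) + m = -3*W*(W + m)/(-1 + W) + m = m - 3*W*(W + m)/(-1 + W))
s(-4, f) + 458 = (-1*11 - 3*(-4)**2 - 2*(-4)*11)/(-1 - 4) + 458 = (-11 - 3*16 + 88)/(-5) + 458 = -(-11 - 48 + 88)/5 + 458 = -1/5*29 + 458 = -29/5 + 458 = 2261/5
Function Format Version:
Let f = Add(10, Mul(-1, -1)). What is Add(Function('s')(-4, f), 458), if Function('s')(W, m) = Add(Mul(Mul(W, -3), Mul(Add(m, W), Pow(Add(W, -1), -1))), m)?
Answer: Rational(2261, 5) ≈ 452.20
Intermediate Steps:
f = 11 (f = Add(10, 1) = 11)
Function('s')(W, m) = Add(m, Mul(-3, W, Pow(Add(-1, W), -1), Add(W, m))) (Function('s')(W, m) = Add(Mul(Mul(-3, W), Mul(Add(W, m), Pow(Add(-1, W), -1))), m) = Add(Mul(Mul(-3, W), Mul(Pow(Add(-1, W), -1), Add(W, m))), m) = Add(Mul(-3, W, Pow(Add(-1, W), -1), Add(W, m)), m) = Add(m, Mul(-3, W, Pow(Add(-1, W), -1), Add(W, m))))
Add(Function('s')(-4, f), 458) = Add(Mul(Pow(Add(-1, -4), -1), Add(Mul(-1, 11), Mul(-3, Pow(-4, 2)), Mul(-2, -4, 11))), 458) = Add(Mul(Pow(-5, -1), Add(-11, Mul(-3, 16), 88)), 458) = Add(Mul(Rational(-1, 5), Add(-11, -48, 88)), 458) = Add(Mul(Rational(-1, 5), 29), 458) = Add(Rational(-29, 5), 458) = Rational(2261, 5)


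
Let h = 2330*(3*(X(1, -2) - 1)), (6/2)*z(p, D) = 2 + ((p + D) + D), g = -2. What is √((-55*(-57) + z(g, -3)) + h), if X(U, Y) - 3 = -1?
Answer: √10123 ≈ 100.61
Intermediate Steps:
X(U, Y) = 2 (X(U, Y) = 3 - 1 = 2)
z(p, D) = ⅔ + p/3 + 2*D/3 (z(p, D) = (2 + ((p + D) + D))/3 = (2 + ((D + p) + D))/3 = (2 + (p + 2*D))/3 = (2 + p + 2*D)/3 = ⅔ + p/3 + 2*D/3)
h = 6990 (h = 2330*(3*(2 - 1)) = 2330*(3*1) = 2330*3 = 6990)
√((-55*(-57) + z(g, -3)) + h) = √((-55*(-57) + (⅔ + (⅓)*(-2) + (⅔)*(-3))) + 6990) = √((3135 + (⅔ - ⅔ - 2)) + 6990) = √((3135 - 2) + 6990) = √(3133 + 6990) = √10123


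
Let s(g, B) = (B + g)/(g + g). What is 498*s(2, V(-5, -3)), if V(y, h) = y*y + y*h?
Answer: 5229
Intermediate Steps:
V(y, h) = y**2 + h*y
s(g, B) = (B + g)/(2*g) (s(g, B) = (B + g)/((2*g)) = (B + g)*(1/(2*g)) = (B + g)/(2*g))
498*s(2, V(-5, -3)) = 498*((1/2)*(-5*(-3 - 5) + 2)/2) = 498*((1/2)*(1/2)*(-5*(-8) + 2)) = 498*((1/2)*(1/2)*(40 + 2)) = 498*((1/2)*(1/2)*42) = 498*(21/2) = 5229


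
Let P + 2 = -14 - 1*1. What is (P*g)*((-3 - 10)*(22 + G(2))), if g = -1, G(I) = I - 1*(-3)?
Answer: -5967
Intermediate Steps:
G(I) = 3 + I (G(I) = I + 3 = 3 + I)
P = -17 (P = -2 + (-14 - 1*1) = -2 + (-14 - 1) = -2 - 15 = -17)
(P*g)*((-3 - 10)*(22 + G(2))) = (-17*(-1))*((-3 - 10)*(22 + (3 + 2))) = 17*(-13*(22 + 5)) = 17*(-13*27) = 17*(-351) = -5967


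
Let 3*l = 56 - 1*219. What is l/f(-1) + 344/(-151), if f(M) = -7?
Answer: 17389/3171 ≈ 5.4838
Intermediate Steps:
l = -163/3 (l = (56 - 1*219)/3 = (56 - 219)/3 = (1/3)*(-163) = -163/3 ≈ -54.333)
l/f(-1) + 344/(-151) = -163/3/(-7) + 344/(-151) = -163/3*(-1/7) + 344*(-1/151) = 163/21 - 344/151 = 17389/3171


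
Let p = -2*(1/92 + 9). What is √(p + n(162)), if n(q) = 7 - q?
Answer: I*√366114/46 ≈ 13.154*I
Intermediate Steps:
p = -829/46 (p = -2*(1/92 + 9) = -2*829/92 = -829/46 ≈ -18.022)
√(p + n(162)) = √(-829/46 + (7 - 1*162)) = √(-829/46 + (7 - 162)) = √(-829/46 - 155) = √(-7959/46) = I*√366114/46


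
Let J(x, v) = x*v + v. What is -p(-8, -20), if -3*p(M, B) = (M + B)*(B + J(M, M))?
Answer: -336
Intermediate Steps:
J(x, v) = v + v*x (J(x, v) = v*x + v = v + v*x)
p(M, B) = -(B + M)*(B + M*(1 + M))/3 (p(M, B) = -(M + B)*(B + M*(1 + M))/3 = -(B + M)*(B + M*(1 + M))/3)
-p(-8, -20) = -(-1/3*(-20)**2 - 1/3*(-20)*(-8) - 1/3*(-8)**2*(1 - 8) - 1/3*(-20)*(-8)*(1 - 8)) = -(-1/3*400 - 160/3 - 1/3*64*(-7) - 1/3*(-20)*(-8)*(-7)) = -(-400/3 - 160/3 + 448/3 + 1120/3) = -1*336 = -336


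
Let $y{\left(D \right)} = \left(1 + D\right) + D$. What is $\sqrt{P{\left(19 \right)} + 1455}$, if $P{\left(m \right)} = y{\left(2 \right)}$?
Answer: $2 \sqrt{365} \approx 38.21$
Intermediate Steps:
$y{\left(D \right)} = 1 + 2 D$
$P{\left(m \right)} = 5$ ($P{\left(m \right)} = 1 + 2 \cdot 2 = 1 + 4 = 5$)
$\sqrt{P{\left(19 \right)} + 1455} = \sqrt{5 + 1455} = \sqrt{1460} = 2 \sqrt{365}$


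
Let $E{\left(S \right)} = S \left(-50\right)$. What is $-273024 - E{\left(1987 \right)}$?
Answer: $-173674$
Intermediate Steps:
$E{\left(S \right)} = - 50 S$
$-273024 - E{\left(1987 \right)} = -273024 - \left(-50\right) 1987 = -273024 - -99350 = -273024 + 99350 = -173674$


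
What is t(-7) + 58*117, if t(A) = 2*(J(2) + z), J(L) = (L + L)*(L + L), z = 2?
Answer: 6822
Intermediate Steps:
J(L) = 4*L**2 (J(L) = (2*L)*(2*L) = 4*L**2)
t(A) = 36 (t(A) = 2*(4*2**2 + 2) = 2*(4*4 + 2) = 2*(16 + 2) = 2*18 = 36)
t(-7) + 58*117 = 36 + 58*117 = 36 + 6786 = 6822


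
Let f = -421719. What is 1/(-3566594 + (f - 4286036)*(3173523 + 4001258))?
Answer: -1/33777114693249 ≈ -2.9606e-14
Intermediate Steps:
1/(-3566594 + (f - 4286036)*(3173523 + 4001258)) = 1/(-3566594 + (-421719 - 4286036)*(3173523 + 4001258)) = 1/(-3566594 - 4707755*7174781) = 1/(-3566594 - 33777111126655) = 1/(-33777114693249) = -1/33777114693249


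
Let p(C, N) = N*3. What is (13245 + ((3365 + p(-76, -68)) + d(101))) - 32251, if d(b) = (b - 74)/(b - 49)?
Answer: -823913/52 ≈ -15844.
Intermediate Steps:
p(C, N) = 3*N
d(b) = (-74 + b)/(-49 + b)
(13245 + ((3365 + p(-76, -68)) + d(101))) - 32251 = (13245 + ((3365 + 3*(-68)) + (-74 + 101)/(-49 + 101))) - 32251 = (13245 + ((3365 - 204) + 27/52)) - 32251 = (13245 + (3161 + (1/52)*27)) - 32251 = (13245 + (3161 + 27/52)) - 32251 = (13245 + 164399/52) - 32251 = 853139/52 - 32251 = -823913/52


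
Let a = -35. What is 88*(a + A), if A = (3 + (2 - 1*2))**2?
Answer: -2288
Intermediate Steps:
A = 9 (A = (3 + (2 - 2))**2 = (3 + 0)**2 = 3**2 = 9)
88*(a + A) = 88*(-35 + 9) = 88*(-26) = -2288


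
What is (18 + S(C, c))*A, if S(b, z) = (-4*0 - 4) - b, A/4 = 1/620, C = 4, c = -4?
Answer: 2/31 ≈ 0.064516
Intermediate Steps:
A = 1/155 (A = 4/620 = 4*(1/620) = 1/155 ≈ 0.0064516)
S(b, z) = -4 - b (S(b, z) = (0 - 4) - b = -4 - b)
(18 + S(C, c))*A = (18 + (-4 - 1*4))*(1/155) = (18 + (-4 - 4))*(1/155) = (18 - 8)*(1/155) = 10*(1/155) = 2/31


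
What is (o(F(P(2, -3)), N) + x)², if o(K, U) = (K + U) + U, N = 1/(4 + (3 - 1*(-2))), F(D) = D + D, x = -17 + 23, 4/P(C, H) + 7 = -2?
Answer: 256/9 ≈ 28.444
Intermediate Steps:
P(C, H) = -4/9 (P(C, H) = 4/(-7 - 2) = 4/(-9) = 4*(-⅑) = -4/9)
x = 6
F(D) = 2*D
N = ⅑ (N = 1/(4 + (3 + 2)) = 1/(4 + 5) = 1/9 = ⅑ ≈ 0.11111)
o(K, U) = K + 2*U
(o(F(P(2, -3)), N) + x)² = ((2*(-4/9) + 2*(⅑)) + 6)² = ((-8/9 + 2/9) + 6)² = (-⅔ + 6)² = (16/3)² = 256/9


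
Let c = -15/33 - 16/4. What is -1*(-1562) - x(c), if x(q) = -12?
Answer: 1574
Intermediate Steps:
c = -49/11 (c = -15*1/33 - 16*¼ = -5/11 - 4 = -49/11 ≈ -4.4545)
-1*(-1562) - x(c) = -1*(-1562) - 1*(-12) = 1562 + 12 = 1574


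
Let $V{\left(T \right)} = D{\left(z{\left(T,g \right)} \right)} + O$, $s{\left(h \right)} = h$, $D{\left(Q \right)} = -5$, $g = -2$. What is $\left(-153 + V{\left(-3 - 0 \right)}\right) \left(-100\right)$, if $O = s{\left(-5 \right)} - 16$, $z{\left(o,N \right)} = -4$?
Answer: $17900$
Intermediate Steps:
$O = -21$ ($O = -5 - 16 = -21$)
$V{\left(T \right)} = -26$ ($V{\left(T \right)} = -5 - 21 = -26$)
$\left(-153 + V{\left(-3 - 0 \right)}\right) \left(-100\right) = \left(-153 - 26\right) \left(-100\right) = \left(-179\right) \left(-100\right) = 17900$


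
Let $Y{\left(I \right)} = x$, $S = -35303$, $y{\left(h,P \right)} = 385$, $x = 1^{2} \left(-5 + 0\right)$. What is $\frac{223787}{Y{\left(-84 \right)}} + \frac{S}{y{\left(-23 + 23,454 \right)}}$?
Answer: $- \frac{17266902}{385} \approx -44849.0$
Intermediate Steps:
$x = -5$ ($x = 1 \left(-5\right) = -5$)
$Y{\left(I \right)} = -5$
$\frac{223787}{Y{\left(-84 \right)}} + \frac{S}{y{\left(-23 + 23,454 \right)}} = \frac{223787}{-5} - \frac{35303}{385} = 223787 \left(- \frac{1}{5}\right) - \frac{35303}{385} = - \frac{223787}{5} - \frac{35303}{385} = - \frac{17266902}{385}$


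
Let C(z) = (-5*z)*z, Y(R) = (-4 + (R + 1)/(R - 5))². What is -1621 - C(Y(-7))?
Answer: -13931/16 ≈ -870.69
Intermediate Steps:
Y(R) = (-4 + (1 + R)/(-5 + R))²
C(z) = -5*z²
-1621 - C(Y(-7)) = -1621 - (-5)*(9*(-7 - 7)²/(-5 - 7)²)² = -1621 - (-5)*(9*(-14)²/(-12)²)² = -1621 - (-5)*(9*196*(1/144))² = -1621 - (-5)*(49/4)² = -1621 - (-5)*2401/16 = -1621 - 1*(-12005/16) = -1621 + 12005/16 = -13931/16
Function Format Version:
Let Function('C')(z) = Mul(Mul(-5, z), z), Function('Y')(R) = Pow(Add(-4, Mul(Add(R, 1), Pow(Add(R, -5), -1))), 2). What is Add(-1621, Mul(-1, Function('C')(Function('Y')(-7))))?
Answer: Rational(-13931, 16) ≈ -870.69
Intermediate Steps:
Function('Y')(R) = Pow(Add(-4, Mul(Pow(Add(-5, R), -1), Add(1, R))), 2) (Function('Y')(R) = Pow(Add(-4, Mul(Add(1, R), Pow(Add(-5, R), -1))), 2) = Pow(Add(-4, Mul(Pow(Add(-5, R), -1), Add(1, R))), 2))
Function('C')(z) = Mul(-5, Pow(z, 2))
Add(-1621, Mul(-1, Function('C')(Function('Y')(-7)))) = Add(-1621, Mul(-1, Mul(-5, Pow(Mul(9, Pow(Add(-7, -7), 2), Pow(Add(-5, -7), -2)), 2)))) = Add(-1621, Mul(-1, Mul(-5, Pow(Mul(9, Pow(-14, 2), Pow(-12, -2)), 2)))) = Add(-1621, Mul(-1, Mul(-5, Pow(Mul(9, 196, Rational(1, 144)), 2)))) = Add(-1621, Mul(-1, Mul(-5, Pow(Rational(49, 4), 2)))) = Add(-1621, Mul(-1, Mul(-5, Rational(2401, 16)))) = Add(-1621, Mul(-1, Rational(-12005, 16))) = Add(-1621, Rational(12005, 16)) = Rational(-13931, 16)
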